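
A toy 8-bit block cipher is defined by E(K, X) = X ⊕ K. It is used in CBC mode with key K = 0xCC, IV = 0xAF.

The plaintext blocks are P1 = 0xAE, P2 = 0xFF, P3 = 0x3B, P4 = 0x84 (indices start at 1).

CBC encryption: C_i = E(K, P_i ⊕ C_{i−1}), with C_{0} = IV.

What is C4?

C4 = 0x41

C1: P1 ⊕ 0xAF = 0x01; E(K, 0x01) = 0xCD.
C2: P2 ⊕ 0xCD = 0x32; E(K, 0x32) = 0xFE.
C3: P3 ⊕ 0xFE = 0xC5; E(K, 0xC5) = 0x09.
C4: P4 ⊕ 0x09 = 0x8D; E(K, 0x8D) = 0x41.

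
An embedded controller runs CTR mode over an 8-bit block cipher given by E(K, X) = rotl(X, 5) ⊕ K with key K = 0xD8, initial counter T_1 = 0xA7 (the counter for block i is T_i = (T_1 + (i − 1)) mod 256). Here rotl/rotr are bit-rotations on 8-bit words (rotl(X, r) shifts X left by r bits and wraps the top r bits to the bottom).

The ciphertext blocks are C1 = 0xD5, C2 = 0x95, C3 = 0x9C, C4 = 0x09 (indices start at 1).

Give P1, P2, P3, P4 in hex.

P1 = 0xF9, P2 = 0x58, P3 = 0x71, P4 = 0x84

CTR decryption: S_i = E(K, T_i) where T_i is the counter for block i; P_i = C_i ⊕ S_i.
P1: T = 0xA7, S = E(K, T) = 0x2C; 0xD5 ⊕ 0x2C = 0xF9.
P2: T = 0xA8, S = E(K, T) = 0xCD; 0x95 ⊕ 0xCD = 0x58.
P3: T = 0xA9, S = E(K, T) = 0xED; 0x9C ⊕ 0xED = 0x71.
P4: T = 0xAA, S = E(K, T) = 0x8D; 0x09 ⊕ 0x8D = 0x84.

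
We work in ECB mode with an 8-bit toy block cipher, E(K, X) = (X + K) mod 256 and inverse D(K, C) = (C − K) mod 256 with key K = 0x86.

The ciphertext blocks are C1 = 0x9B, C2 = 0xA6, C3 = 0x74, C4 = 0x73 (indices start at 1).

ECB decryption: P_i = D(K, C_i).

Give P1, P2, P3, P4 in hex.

P1: D(K, 0x9B) = 0x15.
P2: D(K, 0xA6) = 0x20.
P3: D(K, 0x74) = 0xEE.
P4: D(K, 0x73) = 0xED.

P1 = 0x15, P2 = 0x20, P3 = 0xEE, P4 = 0xED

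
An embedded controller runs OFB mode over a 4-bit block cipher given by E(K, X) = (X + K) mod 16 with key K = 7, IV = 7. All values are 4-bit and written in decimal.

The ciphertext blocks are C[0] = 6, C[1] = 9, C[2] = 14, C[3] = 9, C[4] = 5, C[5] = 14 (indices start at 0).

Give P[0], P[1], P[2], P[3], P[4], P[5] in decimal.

P[0] = 8, P[1] = 12, P[2] = 2, P[3] = 10, P[4] = 15, P[5] = 15

OFB decryption: S_i = E(K, S_{i−1}) with S_{−1} = IV; P_i = C_i ⊕ S_i.
P[0]: S = E(K, 7) = 14; 6 ⊕ 14 = 8.
P[1]: S = E(K, 14) = 5; 9 ⊕ 5 = 12.
P[2]: S = E(K, 5) = 12; 14 ⊕ 12 = 2.
P[3]: S = E(K, 12) = 3; 9 ⊕ 3 = 10.
P[4]: S = E(K, 3) = 10; 5 ⊕ 10 = 15.
P[5]: S = E(K, 10) = 1; 14 ⊕ 1 = 15.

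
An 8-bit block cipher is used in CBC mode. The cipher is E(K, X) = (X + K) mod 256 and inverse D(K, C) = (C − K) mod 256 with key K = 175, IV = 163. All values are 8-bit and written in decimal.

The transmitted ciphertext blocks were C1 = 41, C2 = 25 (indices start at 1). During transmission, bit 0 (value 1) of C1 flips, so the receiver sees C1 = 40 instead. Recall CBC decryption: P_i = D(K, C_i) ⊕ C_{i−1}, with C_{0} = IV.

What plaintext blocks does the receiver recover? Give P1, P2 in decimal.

Only C1 changed, to 40. In CBC, a change in C_i garbles P_i and flips the same bit in P_{i+1}. Decrypting the received ciphertext:
P1: D(K, 40) = 121; 121 ⊕ 163 = 218.
P2: D(K, 25) = 106; 106 ⊕ 40 = 66.
Blocks that differ from the original plaintext: P1, P2.

P1 = 218, P2 = 66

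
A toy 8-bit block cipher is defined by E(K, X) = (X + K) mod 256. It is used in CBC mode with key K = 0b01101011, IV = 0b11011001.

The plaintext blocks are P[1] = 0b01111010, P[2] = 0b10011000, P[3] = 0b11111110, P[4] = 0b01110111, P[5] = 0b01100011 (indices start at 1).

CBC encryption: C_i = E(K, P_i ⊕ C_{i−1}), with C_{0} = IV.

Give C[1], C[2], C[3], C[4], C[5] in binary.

C[1] = 0b00001110, C[2] = 0b00000001, C[3] = 0b01101010, C[4] = 0b10001000, C[5] = 0b01010110

C[1]: P[1] ⊕ 0b11011001 = 0b10100011; E(K, 0b10100011) = 0b00001110.
C[2]: P[2] ⊕ 0b00001110 = 0b10010110; E(K, 0b10010110) = 0b00000001.
C[3]: P[3] ⊕ 0b00000001 = 0b11111111; E(K, 0b11111111) = 0b01101010.
C[4]: P[4] ⊕ 0b01101010 = 0b00011101; E(K, 0b00011101) = 0b10001000.
C[5]: P[5] ⊕ 0b10001000 = 0b11101011; E(K, 0b11101011) = 0b01010110.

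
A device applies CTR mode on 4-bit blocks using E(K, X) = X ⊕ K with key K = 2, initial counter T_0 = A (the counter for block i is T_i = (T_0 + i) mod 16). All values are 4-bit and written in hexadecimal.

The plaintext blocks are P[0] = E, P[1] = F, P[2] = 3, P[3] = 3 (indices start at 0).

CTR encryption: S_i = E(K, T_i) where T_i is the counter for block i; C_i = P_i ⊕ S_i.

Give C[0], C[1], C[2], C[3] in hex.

C[0]: T = A, S = E(K, T) = 8; E ⊕ 8 = 6.
C[1]: T = B, S = E(K, T) = 9; F ⊕ 9 = 6.
C[2]: T = C, S = E(K, T) = E; 3 ⊕ E = D.
C[3]: T = D, S = E(K, T) = F; 3 ⊕ F = C.

C[0] = 6, C[1] = 6, C[2] = D, C[3] = C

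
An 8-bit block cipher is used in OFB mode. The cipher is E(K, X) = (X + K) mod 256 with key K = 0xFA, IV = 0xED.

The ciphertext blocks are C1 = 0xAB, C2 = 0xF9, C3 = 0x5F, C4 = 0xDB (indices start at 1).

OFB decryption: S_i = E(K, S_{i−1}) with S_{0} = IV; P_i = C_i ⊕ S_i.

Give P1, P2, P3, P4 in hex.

P1: S = E(K, 0xED) = 0xE7; 0xAB ⊕ 0xE7 = 0x4C.
P2: S = E(K, 0xE7) = 0xE1; 0xF9 ⊕ 0xE1 = 0x18.
P3: S = E(K, 0xE1) = 0xDB; 0x5F ⊕ 0xDB = 0x84.
P4: S = E(K, 0xDB) = 0xD5; 0xDB ⊕ 0xD5 = 0x0E.

P1 = 0x4C, P2 = 0x18, P3 = 0x84, P4 = 0x0E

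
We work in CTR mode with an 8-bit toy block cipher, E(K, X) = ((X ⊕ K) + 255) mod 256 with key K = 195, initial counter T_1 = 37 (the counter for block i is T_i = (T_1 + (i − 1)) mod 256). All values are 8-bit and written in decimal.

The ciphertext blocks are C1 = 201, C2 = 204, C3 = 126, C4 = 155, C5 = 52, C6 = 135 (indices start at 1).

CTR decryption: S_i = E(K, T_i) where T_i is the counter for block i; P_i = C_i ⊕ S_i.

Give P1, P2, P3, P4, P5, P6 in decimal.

P1: T = 37, S = E(K, T) = 229; 201 ⊕ 229 = 44.
P2: T = 38, S = E(K, T) = 228; 204 ⊕ 228 = 40.
P3: T = 39, S = E(K, T) = 227; 126 ⊕ 227 = 157.
P4: T = 40, S = E(K, T) = 234; 155 ⊕ 234 = 113.
P5: T = 41, S = E(K, T) = 233; 52 ⊕ 233 = 221.
P6: T = 42, S = E(K, T) = 232; 135 ⊕ 232 = 111.

P1 = 44, P2 = 40, P3 = 157, P4 = 113, P5 = 221, P6 = 111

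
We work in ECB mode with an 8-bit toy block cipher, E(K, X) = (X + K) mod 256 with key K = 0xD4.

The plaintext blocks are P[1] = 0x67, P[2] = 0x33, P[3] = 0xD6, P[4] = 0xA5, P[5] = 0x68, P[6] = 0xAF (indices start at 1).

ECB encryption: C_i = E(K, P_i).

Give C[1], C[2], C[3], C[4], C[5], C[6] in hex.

C[1]: E(K, 0x67) = 0x3B.
C[2]: E(K, 0x33) = 0x07.
C[3]: E(K, 0xD6) = 0xAA.
C[4]: E(K, 0xA5) = 0x79.
C[5]: E(K, 0x68) = 0x3C.
C[6]: E(K, 0xAF) = 0x83.

C[1] = 0x3B, C[2] = 0x07, C[3] = 0xAA, C[4] = 0x79, C[5] = 0x3C, C[6] = 0x83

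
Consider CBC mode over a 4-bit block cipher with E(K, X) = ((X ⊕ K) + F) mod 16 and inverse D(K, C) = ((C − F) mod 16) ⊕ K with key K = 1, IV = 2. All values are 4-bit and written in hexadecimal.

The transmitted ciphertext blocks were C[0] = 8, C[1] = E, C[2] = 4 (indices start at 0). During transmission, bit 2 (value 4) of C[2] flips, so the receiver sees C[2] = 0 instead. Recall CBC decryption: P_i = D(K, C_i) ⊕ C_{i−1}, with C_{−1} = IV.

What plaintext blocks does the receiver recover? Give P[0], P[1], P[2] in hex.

P[0] = A, P[1] = 6, P[2] = E

Only C[2] changed, to 0. In CBC, a change in C_i garbles P_i and flips the same bit in P_{i+1}. Decrypting the received ciphertext:
P[0]: D(K, 8) = 8; 8 ⊕ 2 = A.
P[1]: D(K, E) = E; E ⊕ 8 = 6.
P[2]: D(K, 0) = 0; 0 ⊕ E = E.
Blocks that differ from the original plaintext: P[2].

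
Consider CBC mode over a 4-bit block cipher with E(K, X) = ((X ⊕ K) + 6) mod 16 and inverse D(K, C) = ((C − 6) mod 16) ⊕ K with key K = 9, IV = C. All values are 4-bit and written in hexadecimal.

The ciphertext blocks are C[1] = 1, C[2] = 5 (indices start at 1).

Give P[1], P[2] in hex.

P[1] = E, P[2] = 7

CBC decryption: P_i = D(K, C_i) ⊕ C_{i−1}, with C_{0} = IV.
P[1]: D(K, 1) = 2; 2 ⊕ C = E.
P[2]: D(K, 5) = 6; 6 ⊕ 1 = 7.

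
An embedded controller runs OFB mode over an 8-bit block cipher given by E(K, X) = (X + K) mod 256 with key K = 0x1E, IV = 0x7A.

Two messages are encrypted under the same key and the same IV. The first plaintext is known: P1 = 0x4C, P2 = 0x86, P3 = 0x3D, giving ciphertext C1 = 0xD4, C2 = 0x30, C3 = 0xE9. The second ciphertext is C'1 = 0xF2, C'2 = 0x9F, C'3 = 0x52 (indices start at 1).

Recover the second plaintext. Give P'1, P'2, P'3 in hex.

In OFB with a reused IV, both messages share the same keystream S_i, so C_i ⊕ C'_i = P_i ⊕ P'_i and thus P'_i = P_i ⊕ C_i ⊕ C'_i.
P'1: 0x4C ⊕ 0xD4 ⊕ 0xF2 = 0x6A.
P'2: 0x86 ⊕ 0x30 ⊕ 0x9F = 0x29.
P'3: 0x3D ⊕ 0xE9 ⊕ 0x52 = 0x86.

P'1 = 0x6A, P'2 = 0x29, P'3 = 0x86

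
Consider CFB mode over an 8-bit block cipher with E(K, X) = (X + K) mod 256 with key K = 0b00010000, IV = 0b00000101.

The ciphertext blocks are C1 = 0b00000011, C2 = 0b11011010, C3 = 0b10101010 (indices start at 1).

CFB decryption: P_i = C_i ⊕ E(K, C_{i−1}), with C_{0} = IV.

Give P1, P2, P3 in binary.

P1: E(K, 0b00000101) = 0b00010101; 0b00000011 ⊕ 0b00010101 = 0b00010110.
P2: E(K, 0b00000011) = 0b00010011; 0b11011010 ⊕ 0b00010011 = 0b11001001.
P3: E(K, 0b11011010) = 0b11101010; 0b10101010 ⊕ 0b11101010 = 0b01000000.

P1 = 0b00010110, P2 = 0b11001001, P3 = 0b01000000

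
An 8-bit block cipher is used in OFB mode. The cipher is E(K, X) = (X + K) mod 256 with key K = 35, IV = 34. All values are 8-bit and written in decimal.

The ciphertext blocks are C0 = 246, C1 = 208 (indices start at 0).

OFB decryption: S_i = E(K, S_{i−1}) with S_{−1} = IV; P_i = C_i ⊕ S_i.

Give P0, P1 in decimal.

P0: S = E(K, 34) = 69; 246 ⊕ 69 = 179.
P1: S = E(K, 69) = 104; 208 ⊕ 104 = 184.

P0 = 179, P1 = 184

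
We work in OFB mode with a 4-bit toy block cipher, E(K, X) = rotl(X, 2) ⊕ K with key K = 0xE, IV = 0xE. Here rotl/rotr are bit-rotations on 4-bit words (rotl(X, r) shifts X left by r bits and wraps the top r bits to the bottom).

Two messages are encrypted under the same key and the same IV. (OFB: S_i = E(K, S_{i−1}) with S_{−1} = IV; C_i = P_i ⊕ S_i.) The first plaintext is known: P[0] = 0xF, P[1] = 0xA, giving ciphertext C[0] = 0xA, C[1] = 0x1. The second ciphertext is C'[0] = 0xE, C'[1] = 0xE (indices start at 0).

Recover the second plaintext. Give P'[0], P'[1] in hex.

In OFB with a reused IV, both messages share the same keystream S_i, so C_i ⊕ C'_i = P_i ⊕ P'_i and thus P'_i = P_i ⊕ C_i ⊕ C'_i.
P'[0]: 0xF ⊕ 0xA ⊕ 0xE = 0xB.
P'[1]: 0xA ⊕ 0x1 ⊕ 0xE = 0x5.

P'[0] = 0xB, P'[1] = 0x5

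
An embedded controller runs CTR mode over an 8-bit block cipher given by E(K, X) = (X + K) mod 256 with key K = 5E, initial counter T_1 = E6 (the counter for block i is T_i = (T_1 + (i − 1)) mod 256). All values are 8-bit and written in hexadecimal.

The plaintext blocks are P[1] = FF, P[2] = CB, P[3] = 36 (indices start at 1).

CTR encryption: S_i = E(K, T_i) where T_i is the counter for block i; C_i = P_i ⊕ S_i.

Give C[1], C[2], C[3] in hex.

C[1] = BB, C[2] = 8E, C[3] = 70

C[1]: T = E6, S = E(K, T) = 44; FF ⊕ 44 = BB.
C[2]: T = E7, S = E(K, T) = 45; CB ⊕ 45 = 8E.
C[3]: T = E8, S = E(K, T) = 46; 36 ⊕ 46 = 70.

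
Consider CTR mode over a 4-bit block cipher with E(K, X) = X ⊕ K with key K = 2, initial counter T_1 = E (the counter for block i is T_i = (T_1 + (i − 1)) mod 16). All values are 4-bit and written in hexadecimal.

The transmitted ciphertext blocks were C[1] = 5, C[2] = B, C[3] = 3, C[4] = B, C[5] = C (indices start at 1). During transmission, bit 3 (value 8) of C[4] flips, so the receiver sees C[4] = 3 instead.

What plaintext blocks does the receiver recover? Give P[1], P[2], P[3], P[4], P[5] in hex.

CTR decryption: S_i = E(K, T_i) where T_i is the counter for block i; P_i = C_i ⊕ S_i.
Only C[4] changed, to 3. In CTR, a change in C_i flips the same bit in P_i only; the keystream is unaffected. Decrypting the received ciphertext:
P[1]: T = E, S = E(K, T) = C; 5 ⊕ C = 9.
P[2]: T = F, S = E(K, T) = D; B ⊕ D = 6.
P[3]: T = 0, S = E(K, T) = 2; 3 ⊕ 2 = 1.
P[4]: T = 1, S = E(K, T) = 3; 3 ⊕ 3 = 0.
P[5]: T = 2, S = E(K, T) = 0; C ⊕ 0 = C.
Blocks that differ from the original plaintext: P[4].

P[1] = 9, P[2] = 6, P[3] = 1, P[4] = 0, P[5] = C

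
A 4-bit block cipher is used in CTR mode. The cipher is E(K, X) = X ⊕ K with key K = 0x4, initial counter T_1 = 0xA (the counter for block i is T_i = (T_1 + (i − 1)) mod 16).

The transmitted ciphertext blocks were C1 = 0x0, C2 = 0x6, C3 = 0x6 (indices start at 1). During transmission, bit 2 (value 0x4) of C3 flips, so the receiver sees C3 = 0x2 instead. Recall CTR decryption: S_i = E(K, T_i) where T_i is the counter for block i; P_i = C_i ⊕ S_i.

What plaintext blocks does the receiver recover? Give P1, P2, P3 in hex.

P1 = 0xE, P2 = 0x9, P3 = 0xA

Only C3 changed, to 0x2. In CTR, a change in C_i flips the same bit in P_i only; the keystream is unaffected. Decrypting the received ciphertext:
P1: T = 0xA, S = E(K, T) = 0xE; 0x0 ⊕ 0xE = 0xE.
P2: T = 0xB, S = E(K, T) = 0xF; 0x6 ⊕ 0xF = 0x9.
P3: T = 0xC, S = E(K, T) = 0x8; 0x2 ⊕ 0x8 = 0xA.
Blocks that differ from the original plaintext: P3.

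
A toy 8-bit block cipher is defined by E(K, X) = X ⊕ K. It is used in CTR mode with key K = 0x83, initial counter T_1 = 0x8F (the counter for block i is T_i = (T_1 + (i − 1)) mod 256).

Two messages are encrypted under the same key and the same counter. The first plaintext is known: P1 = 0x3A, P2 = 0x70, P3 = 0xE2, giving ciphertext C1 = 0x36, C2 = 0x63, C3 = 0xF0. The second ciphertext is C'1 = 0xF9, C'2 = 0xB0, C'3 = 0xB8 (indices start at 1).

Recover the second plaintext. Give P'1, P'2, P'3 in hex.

In CTR with a reused counter, both messages share the same keystream S_i, so C_i ⊕ C'_i = P_i ⊕ P'_i and thus P'_i = P_i ⊕ C_i ⊕ C'_i.
P'1: 0x3A ⊕ 0x36 ⊕ 0xF9 = 0xF5.
P'2: 0x70 ⊕ 0x63 ⊕ 0xB0 = 0xA3.
P'3: 0xE2 ⊕ 0xF0 ⊕ 0xB8 = 0xAA.

P'1 = 0xF5, P'2 = 0xA3, P'3 = 0xAA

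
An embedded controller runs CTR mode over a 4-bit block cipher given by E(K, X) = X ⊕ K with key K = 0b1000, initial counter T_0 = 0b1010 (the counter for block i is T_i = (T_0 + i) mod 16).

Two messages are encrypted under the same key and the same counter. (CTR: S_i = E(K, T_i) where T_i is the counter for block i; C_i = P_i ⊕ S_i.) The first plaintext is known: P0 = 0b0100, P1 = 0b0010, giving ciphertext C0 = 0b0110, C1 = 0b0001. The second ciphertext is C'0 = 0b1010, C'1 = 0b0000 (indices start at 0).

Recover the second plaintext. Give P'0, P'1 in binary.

In CTR with a reused counter, both messages share the same keystream S_i, so C_i ⊕ C'_i = P_i ⊕ P'_i and thus P'_i = P_i ⊕ C_i ⊕ C'_i.
P'0: 0b0100 ⊕ 0b0110 ⊕ 0b1010 = 0b1000.
P'1: 0b0010 ⊕ 0b0001 ⊕ 0b0000 = 0b0011.

P'0 = 0b1000, P'1 = 0b0011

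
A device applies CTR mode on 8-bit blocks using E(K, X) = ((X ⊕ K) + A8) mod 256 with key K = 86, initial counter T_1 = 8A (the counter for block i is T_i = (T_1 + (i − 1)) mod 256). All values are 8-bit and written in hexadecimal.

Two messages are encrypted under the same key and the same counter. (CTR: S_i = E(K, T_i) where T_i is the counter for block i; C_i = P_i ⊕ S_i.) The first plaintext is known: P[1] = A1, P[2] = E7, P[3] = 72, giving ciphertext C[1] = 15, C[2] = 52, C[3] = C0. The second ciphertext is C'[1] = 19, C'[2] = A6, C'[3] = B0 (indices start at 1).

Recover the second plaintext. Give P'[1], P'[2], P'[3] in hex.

P'[1] = AD, P'[2] = 13, P'[3] = 02

In CTR with a reused counter, both messages share the same keystream S_i, so C_i ⊕ C'_i = P_i ⊕ P'_i and thus P'_i = P_i ⊕ C_i ⊕ C'_i.
P'[1]: A1 ⊕ 15 ⊕ 19 = AD.
P'[2]: E7 ⊕ 52 ⊕ A6 = 13.
P'[3]: 72 ⊕ C0 ⊕ B0 = 02.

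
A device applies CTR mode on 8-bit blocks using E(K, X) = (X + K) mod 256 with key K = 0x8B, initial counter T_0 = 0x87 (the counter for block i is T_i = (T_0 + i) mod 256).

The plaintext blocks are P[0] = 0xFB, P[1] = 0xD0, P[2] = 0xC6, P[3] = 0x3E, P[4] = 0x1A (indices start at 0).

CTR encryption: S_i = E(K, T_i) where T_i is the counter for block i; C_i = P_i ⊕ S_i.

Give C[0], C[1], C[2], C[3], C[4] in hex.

C[0]: T = 0x87, S = E(K, T) = 0x12; 0xFB ⊕ 0x12 = 0xE9.
C[1]: T = 0x88, S = E(K, T) = 0x13; 0xD0 ⊕ 0x13 = 0xC3.
C[2]: T = 0x89, S = E(K, T) = 0x14; 0xC6 ⊕ 0x14 = 0xD2.
C[3]: T = 0x8A, S = E(K, T) = 0x15; 0x3E ⊕ 0x15 = 0x2B.
C[4]: T = 0x8B, S = E(K, T) = 0x16; 0x1A ⊕ 0x16 = 0x0C.

C[0] = 0xE9, C[1] = 0xC3, C[2] = 0xD2, C[3] = 0x2B, C[4] = 0x0C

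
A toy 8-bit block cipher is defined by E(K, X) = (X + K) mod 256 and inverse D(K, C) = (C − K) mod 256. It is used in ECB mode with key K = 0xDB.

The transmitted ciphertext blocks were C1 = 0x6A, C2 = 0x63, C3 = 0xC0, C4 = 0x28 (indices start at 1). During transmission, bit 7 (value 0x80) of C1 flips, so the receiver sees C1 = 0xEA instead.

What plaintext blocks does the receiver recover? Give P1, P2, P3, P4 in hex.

ECB decryption: P_i = D(K, C_i).
Only C1 changed, to 0xEA. In ECB, a change in C_i affects only P_i. Decrypting the received ciphertext:
P1: D(K, 0xEA) = 0x0F.
P2: D(K, 0x63) = 0x88.
P3: D(K, 0xC0) = 0xE5.
P4: D(K, 0x28) = 0x4D.
Blocks that differ from the original plaintext: P1.

P1 = 0x0F, P2 = 0x88, P3 = 0xE5, P4 = 0x4D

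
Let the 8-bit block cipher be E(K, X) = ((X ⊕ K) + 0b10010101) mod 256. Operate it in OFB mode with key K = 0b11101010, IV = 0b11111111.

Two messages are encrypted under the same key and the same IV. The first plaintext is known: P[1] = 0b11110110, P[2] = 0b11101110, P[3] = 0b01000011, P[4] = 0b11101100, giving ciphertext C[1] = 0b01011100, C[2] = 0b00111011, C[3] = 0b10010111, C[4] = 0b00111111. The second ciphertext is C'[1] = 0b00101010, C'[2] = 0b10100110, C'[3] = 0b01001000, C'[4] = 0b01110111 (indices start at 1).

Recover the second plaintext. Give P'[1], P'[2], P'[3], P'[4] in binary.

In OFB with a reused IV, both messages share the same keystream S_i, so C_i ⊕ C'_i = P_i ⊕ P'_i and thus P'_i = P_i ⊕ C_i ⊕ C'_i.
P'[1]: 0b11110110 ⊕ 0b01011100 ⊕ 0b00101010 = 0b10000000.
P'[2]: 0b11101110 ⊕ 0b00111011 ⊕ 0b10100110 = 0b01110011.
P'[3]: 0b01000011 ⊕ 0b10010111 ⊕ 0b01001000 = 0b10011100.
P'[4]: 0b11101100 ⊕ 0b00111111 ⊕ 0b01110111 = 0b10100100.

P'[1] = 0b10000000, P'[2] = 0b01110011, P'[3] = 0b10011100, P'[4] = 0b10100100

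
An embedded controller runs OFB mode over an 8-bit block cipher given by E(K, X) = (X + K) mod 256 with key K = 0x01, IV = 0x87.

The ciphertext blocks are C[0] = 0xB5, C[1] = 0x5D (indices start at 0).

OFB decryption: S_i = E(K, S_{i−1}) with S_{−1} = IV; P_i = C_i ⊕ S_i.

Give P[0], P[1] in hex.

P[0]: S = E(K, 0x87) = 0x88; 0xB5 ⊕ 0x88 = 0x3D.
P[1]: S = E(K, 0x88) = 0x89; 0x5D ⊕ 0x89 = 0xD4.

P[0] = 0x3D, P[1] = 0xD4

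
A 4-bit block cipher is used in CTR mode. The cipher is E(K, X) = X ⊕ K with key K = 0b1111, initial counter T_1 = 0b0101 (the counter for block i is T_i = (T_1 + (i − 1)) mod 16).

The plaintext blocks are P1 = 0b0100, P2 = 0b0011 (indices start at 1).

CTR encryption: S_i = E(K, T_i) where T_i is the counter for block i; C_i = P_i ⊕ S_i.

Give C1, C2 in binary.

C1 = 0b1110, C2 = 0b1010

C1: T = 0b0101, S = E(K, T) = 0b1010; 0b0100 ⊕ 0b1010 = 0b1110.
C2: T = 0b0110, S = E(K, T) = 0b1001; 0b0011 ⊕ 0b1001 = 0b1010.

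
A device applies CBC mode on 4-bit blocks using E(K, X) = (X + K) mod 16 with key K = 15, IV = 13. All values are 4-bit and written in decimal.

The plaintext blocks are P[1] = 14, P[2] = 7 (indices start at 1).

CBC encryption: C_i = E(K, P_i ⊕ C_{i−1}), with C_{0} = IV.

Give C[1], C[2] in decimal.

C[1] = 2, C[2] = 4

C[1]: P[1] ⊕ 13 = 3; E(K, 3) = 2.
C[2]: P[2] ⊕ 2 = 5; E(K, 5) = 4.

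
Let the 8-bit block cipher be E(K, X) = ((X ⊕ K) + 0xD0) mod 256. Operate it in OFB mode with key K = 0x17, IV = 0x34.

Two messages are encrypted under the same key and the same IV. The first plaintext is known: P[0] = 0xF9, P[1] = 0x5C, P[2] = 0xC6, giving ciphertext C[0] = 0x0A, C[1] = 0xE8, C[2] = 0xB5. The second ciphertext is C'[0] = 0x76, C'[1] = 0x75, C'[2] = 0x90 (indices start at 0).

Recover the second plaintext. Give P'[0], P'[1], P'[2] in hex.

In OFB with a reused IV, both messages share the same keystream S_i, so C_i ⊕ C'_i = P_i ⊕ P'_i and thus P'_i = P_i ⊕ C_i ⊕ C'_i.
P'[0]: 0xF9 ⊕ 0x0A ⊕ 0x76 = 0x85.
P'[1]: 0x5C ⊕ 0xE8 ⊕ 0x75 = 0xC1.
P'[2]: 0xC6 ⊕ 0xB5 ⊕ 0x90 = 0xE3.

P'[0] = 0x85, P'[1] = 0xC1, P'[2] = 0xE3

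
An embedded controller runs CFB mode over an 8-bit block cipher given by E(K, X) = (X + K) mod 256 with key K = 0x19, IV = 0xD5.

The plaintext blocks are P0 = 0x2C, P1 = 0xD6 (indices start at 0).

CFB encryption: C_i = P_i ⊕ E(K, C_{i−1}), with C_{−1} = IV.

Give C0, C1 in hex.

C0: E(K, 0xD5) = 0xEE; 0x2C ⊕ 0xEE = 0xC2.
C1: E(K, 0xC2) = 0xDB; 0xD6 ⊕ 0xDB = 0x0D.

C0 = 0xC2, C1 = 0x0D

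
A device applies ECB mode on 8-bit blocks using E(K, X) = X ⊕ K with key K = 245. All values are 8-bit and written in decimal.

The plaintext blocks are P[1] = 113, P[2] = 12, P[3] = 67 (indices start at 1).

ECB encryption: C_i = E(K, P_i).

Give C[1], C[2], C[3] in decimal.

C[1]: E(K, 113) = 132.
C[2]: E(K, 12) = 249.
C[3]: E(K, 67) = 182.

C[1] = 132, C[2] = 249, C[3] = 182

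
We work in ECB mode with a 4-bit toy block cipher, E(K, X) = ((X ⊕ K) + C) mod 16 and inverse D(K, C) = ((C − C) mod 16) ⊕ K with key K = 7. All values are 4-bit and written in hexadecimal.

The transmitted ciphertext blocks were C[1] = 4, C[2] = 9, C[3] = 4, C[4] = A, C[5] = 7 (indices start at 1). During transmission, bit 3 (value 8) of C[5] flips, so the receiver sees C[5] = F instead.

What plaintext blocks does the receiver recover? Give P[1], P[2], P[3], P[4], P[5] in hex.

ECB decryption: P_i = D(K, C_i).
Only C[5] changed, to F. In ECB, a change in C_i affects only P_i. Decrypting the received ciphertext:
P[1]: D(K, 4) = F.
P[2]: D(K, 9) = A.
P[3]: D(K, 4) = F.
P[4]: D(K, A) = 9.
P[5]: D(K, F) = 4.
Blocks that differ from the original plaintext: P[5].

P[1] = F, P[2] = A, P[3] = F, P[4] = 9, P[5] = 4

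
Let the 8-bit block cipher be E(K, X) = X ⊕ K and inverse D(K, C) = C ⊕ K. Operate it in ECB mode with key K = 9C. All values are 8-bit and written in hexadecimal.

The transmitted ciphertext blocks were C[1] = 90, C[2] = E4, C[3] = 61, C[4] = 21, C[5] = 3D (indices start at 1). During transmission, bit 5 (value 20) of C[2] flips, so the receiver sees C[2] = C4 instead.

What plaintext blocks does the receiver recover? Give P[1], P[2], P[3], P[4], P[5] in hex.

ECB decryption: P_i = D(K, C_i).
Only C[2] changed, to C4. In ECB, a change in C_i affects only P_i. Decrypting the received ciphertext:
P[1]: D(K, 90) = 0C.
P[2]: D(K, C4) = 58.
P[3]: D(K, 61) = FD.
P[4]: D(K, 21) = BD.
P[5]: D(K, 3D) = A1.
Blocks that differ from the original plaintext: P[2].

P[1] = 0C, P[2] = 58, P[3] = FD, P[4] = BD, P[5] = A1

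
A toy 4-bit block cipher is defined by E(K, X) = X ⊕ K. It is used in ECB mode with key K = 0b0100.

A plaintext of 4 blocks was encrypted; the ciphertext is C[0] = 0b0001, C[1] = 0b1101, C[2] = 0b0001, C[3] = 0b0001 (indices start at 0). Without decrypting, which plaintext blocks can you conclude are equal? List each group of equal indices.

ECB encrypts each block independently with the same key, so equal ciphertext blocks imply equal plaintext blocks.
C[0] = C[2] = C[3] = 0b0001, so P[0] = P[2] = P[3].

P[0] = P[2] = P[3]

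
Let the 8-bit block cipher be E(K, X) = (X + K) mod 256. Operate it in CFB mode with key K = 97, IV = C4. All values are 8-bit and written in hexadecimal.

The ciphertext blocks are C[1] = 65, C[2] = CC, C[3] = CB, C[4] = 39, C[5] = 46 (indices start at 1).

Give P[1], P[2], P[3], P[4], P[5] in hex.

P[1] = 3E, P[2] = 30, P[3] = A8, P[4] = 5B, P[5] = 96

CFB decryption: P_i = C_i ⊕ E(K, C_{i−1}), with C_{0} = IV.
P[1]: E(K, C4) = 5B; 65 ⊕ 5B = 3E.
P[2]: E(K, 65) = FC; CC ⊕ FC = 30.
P[3]: E(K, CC) = 63; CB ⊕ 63 = A8.
P[4]: E(K, CB) = 62; 39 ⊕ 62 = 5B.
P[5]: E(K, 39) = D0; 46 ⊕ D0 = 96.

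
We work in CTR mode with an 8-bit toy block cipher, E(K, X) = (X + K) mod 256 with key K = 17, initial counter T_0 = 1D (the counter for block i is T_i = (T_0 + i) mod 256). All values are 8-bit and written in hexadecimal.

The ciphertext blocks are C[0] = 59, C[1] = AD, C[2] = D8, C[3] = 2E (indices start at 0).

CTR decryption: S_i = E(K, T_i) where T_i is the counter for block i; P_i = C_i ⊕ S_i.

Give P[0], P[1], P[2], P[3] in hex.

P[0] = 6D, P[1] = 98, P[2] = EE, P[3] = 19

P[0]: T = 1D, S = E(K, T) = 34; 59 ⊕ 34 = 6D.
P[1]: T = 1E, S = E(K, T) = 35; AD ⊕ 35 = 98.
P[2]: T = 1F, S = E(K, T) = 36; D8 ⊕ 36 = EE.
P[3]: T = 20, S = E(K, T) = 37; 2E ⊕ 37 = 19.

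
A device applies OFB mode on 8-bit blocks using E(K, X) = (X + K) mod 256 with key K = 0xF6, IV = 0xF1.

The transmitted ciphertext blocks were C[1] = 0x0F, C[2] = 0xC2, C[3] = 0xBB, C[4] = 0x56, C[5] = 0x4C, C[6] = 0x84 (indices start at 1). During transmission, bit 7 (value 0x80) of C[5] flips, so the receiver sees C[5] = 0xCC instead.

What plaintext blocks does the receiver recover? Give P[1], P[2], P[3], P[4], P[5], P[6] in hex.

OFB decryption: S_i = E(K, S_{i−1}) with S_{0} = IV; P_i = C_i ⊕ S_i.
Only C[5] changed, to 0xCC. In OFB, a change in C_i flips the same bit in P_i only; the keystream is unaffected. Decrypting the received ciphertext:
P[1]: S = E(K, 0xF1) = 0xE7; 0x0F ⊕ 0xE7 = 0xE8.
P[2]: S = E(K, 0xE7) = 0xDD; 0xC2 ⊕ 0xDD = 0x1F.
P[3]: S = E(K, 0xDD) = 0xD3; 0xBB ⊕ 0xD3 = 0x68.
P[4]: S = E(K, 0xD3) = 0xC9; 0x56 ⊕ 0xC9 = 0x9F.
P[5]: S = E(K, 0xC9) = 0xBF; 0xCC ⊕ 0xBF = 0x73.
P[6]: S = E(K, 0xBF) = 0xB5; 0x84 ⊕ 0xB5 = 0x31.
Blocks that differ from the original plaintext: P[5].

P[1] = 0xE8, P[2] = 0x1F, P[3] = 0x68, P[4] = 0x9F, P[5] = 0x73, P[6] = 0x31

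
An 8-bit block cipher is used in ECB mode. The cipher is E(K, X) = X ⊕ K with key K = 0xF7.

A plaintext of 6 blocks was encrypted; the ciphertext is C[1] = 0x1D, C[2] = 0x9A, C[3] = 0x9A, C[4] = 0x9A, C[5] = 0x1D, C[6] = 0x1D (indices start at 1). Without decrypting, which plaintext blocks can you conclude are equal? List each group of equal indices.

P[1] = P[5] = P[6]; P[2] = P[3] = P[4]

ECB encrypts each block independently with the same key, so equal ciphertext blocks imply equal plaintext blocks.
C[1] = C[5] = C[6] = 0x1D, so P[1] = P[5] = P[6].
C[2] = C[3] = C[4] = 0x9A, so P[2] = P[3] = P[4].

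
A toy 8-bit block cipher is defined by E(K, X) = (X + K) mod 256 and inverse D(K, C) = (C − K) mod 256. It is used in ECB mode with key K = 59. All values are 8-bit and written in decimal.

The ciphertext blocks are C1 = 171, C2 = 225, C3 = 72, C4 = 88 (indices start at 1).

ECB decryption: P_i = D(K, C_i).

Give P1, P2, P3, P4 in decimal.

P1: D(K, 171) = 112.
P2: D(K, 225) = 166.
P3: D(K, 72) = 13.
P4: D(K, 88) = 29.

P1 = 112, P2 = 166, P3 = 13, P4 = 29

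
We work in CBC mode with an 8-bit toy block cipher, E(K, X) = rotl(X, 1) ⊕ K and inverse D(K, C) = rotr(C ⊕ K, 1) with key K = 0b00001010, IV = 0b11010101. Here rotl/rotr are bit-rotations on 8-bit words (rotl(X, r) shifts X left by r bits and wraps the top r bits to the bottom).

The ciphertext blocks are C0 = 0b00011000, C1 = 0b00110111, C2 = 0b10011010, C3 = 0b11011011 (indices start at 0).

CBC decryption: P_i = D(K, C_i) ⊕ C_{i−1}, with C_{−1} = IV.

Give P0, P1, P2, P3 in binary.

P0 = 0b11011100, P1 = 0b10000110, P2 = 0b01111111, P3 = 0b01110010

P0: D(K, 0b00011000) = 0b00001001; 0b00001001 ⊕ 0b11010101 = 0b11011100.
P1: D(K, 0b00110111) = 0b10011110; 0b10011110 ⊕ 0b00011000 = 0b10000110.
P2: D(K, 0b10011010) = 0b01001000; 0b01001000 ⊕ 0b00110111 = 0b01111111.
P3: D(K, 0b11011011) = 0b11101000; 0b11101000 ⊕ 0b10011010 = 0b01110010.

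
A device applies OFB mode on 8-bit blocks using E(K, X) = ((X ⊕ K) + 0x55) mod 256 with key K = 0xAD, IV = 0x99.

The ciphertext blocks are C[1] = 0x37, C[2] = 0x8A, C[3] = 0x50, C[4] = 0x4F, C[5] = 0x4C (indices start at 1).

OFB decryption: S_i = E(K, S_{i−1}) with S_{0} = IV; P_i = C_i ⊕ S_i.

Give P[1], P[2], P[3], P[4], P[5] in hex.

P[1]: S = E(K, 0x99) = 0x89; 0x37 ⊕ 0x89 = 0xBE.
P[2]: S = E(K, 0x89) = 0x79; 0x8A ⊕ 0x79 = 0xF3.
P[3]: S = E(K, 0x79) = 0x29; 0x50 ⊕ 0x29 = 0x79.
P[4]: S = E(K, 0x29) = 0xD9; 0x4F ⊕ 0xD9 = 0x96.
P[5]: S = E(K, 0xD9) = 0xC9; 0x4C ⊕ 0xC9 = 0x85.

P[1] = 0xBE, P[2] = 0xF3, P[3] = 0x79, P[4] = 0x96, P[5] = 0x85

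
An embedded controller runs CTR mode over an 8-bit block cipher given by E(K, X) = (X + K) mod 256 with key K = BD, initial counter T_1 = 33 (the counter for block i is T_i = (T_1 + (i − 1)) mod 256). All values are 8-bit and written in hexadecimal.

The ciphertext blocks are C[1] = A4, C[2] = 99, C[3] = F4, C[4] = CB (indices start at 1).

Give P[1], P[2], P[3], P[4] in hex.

CTR decryption: S_i = E(K, T_i) where T_i is the counter for block i; P_i = C_i ⊕ S_i.
P[1]: T = 33, S = E(K, T) = F0; A4 ⊕ F0 = 54.
P[2]: T = 34, S = E(K, T) = F1; 99 ⊕ F1 = 68.
P[3]: T = 35, S = E(K, T) = F2; F4 ⊕ F2 = 06.
P[4]: T = 36, S = E(K, T) = F3; CB ⊕ F3 = 38.

P[1] = 54, P[2] = 68, P[3] = 06, P[4] = 38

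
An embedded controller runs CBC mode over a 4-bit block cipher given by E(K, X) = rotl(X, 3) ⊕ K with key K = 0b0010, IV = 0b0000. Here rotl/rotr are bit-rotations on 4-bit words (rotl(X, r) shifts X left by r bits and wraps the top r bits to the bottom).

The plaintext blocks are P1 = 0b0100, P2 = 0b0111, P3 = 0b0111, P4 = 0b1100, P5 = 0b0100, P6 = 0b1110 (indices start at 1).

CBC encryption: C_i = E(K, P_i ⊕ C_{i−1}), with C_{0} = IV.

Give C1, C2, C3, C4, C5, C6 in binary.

C1 = 0b0000, C2 = 0b1001, C3 = 0b0101, C4 = 0b1110, C5 = 0b0111, C6 = 0b1110

C1: P1 ⊕ 0b0000 = 0b0100; E(K, 0b0100) = 0b0000.
C2: P2 ⊕ 0b0000 = 0b0111; E(K, 0b0111) = 0b1001.
C3: P3 ⊕ 0b1001 = 0b1110; E(K, 0b1110) = 0b0101.
C4: P4 ⊕ 0b0101 = 0b1001; E(K, 0b1001) = 0b1110.
C5: P5 ⊕ 0b1110 = 0b1010; E(K, 0b1010) = 0b0111.
C6: P6 ⊕ 0b0111 = 0b1001; E(K, 0b1001) = 0b1110.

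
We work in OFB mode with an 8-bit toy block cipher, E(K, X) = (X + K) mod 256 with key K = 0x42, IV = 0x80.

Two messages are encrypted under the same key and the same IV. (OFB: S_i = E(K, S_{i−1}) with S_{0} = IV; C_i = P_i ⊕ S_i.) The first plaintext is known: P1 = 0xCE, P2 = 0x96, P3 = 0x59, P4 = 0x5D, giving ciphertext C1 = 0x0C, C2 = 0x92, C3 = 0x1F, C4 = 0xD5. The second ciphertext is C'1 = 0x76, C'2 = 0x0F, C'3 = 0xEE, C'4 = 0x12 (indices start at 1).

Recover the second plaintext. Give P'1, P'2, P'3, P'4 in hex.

In OFB with a reused IV, both messages share the same keystream S_i, so C_i ⊕ C'_i = P_i ⊕ P'_i and thus P'_i = P_i ⊕ C_i ⊕ C'_i.
P'1: 0xCE ⊕ 0x0C ⊕ 0x76 = 0xB4.
P'2: 0x96 ⊕ 0x92 ⊕ 0x0F = 0x0B.
P'3: 0x59 ⊕ 0x1F ⊕ 0xEE = 0xA8.
P'4: 0x5D ⊕ 0xD5 ⊕ 0x12 = 0x9A.

P'1 = 0xB4, P'2 = 0x0B, P'3 = 0xA8, P'4 = 0x9A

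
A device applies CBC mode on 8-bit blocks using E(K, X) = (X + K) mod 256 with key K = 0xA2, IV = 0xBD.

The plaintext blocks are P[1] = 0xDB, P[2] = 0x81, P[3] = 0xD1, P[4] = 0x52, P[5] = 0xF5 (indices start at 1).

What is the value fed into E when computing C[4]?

CBC encryption: C_i = E(K, P_i ⊕ C_{i−1}), with C_{0} = IV.
C[1]: P[1] ⊕ 0xBD = 0x66; E(K, 0x66) = 0x08.
C[2]: P[2] ⊕ 0x08 = 0x89; E(K, 0x89) = 0x2B.
C[3]: P[3] ⊕ 0x2B = 0xFA; E(K, 0xFA) = 0x9C.
C[4]: P[4] ⊕ 0x9C = 0xCE; E(K, 0xCE) = 0x70.
So the input to E for block [4] is 0xCE.

0xCE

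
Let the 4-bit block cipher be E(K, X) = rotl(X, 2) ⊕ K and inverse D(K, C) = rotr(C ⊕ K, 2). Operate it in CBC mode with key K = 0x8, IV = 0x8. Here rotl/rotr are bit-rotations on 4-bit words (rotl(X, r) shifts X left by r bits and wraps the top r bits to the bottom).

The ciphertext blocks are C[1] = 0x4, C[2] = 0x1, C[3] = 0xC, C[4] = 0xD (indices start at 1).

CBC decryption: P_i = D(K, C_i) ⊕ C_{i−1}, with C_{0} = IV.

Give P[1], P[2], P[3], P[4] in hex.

P[1]: D(K, 0x4) = 0x3; 0x3 ⊕ 0x8 = 0xB.
P[2]: D(K, 0x1) = 0x6; 0x6 ⊕ 0x4 = 0x2.
P[3]: D(K, 0xC) = 0x1; 0x1 ⊕ 0x1 = 0x0.
P[4]: D(K, 0xD) = 0x5; 0x5 ⊕ 0xC = 0x9.

P[1] = 0xB, P[2] = 0x2, P[3] = 0x0, P[4] = 0x9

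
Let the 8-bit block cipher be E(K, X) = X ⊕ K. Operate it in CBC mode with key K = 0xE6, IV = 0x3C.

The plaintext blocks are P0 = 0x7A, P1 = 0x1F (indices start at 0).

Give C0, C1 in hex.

C0 = 0xA0, C1 = 0x59

CBC encryption: C_i = E(K, P_i ⊕ C_{i−1}), with C_{−1} = IV.
C0: P0 ⊕ 0x3C = 0x46; E(K, 0x46) = 0xA0.
C1: P1 ⊕ 0xA0 = 0xBF; E(K, 0xBF) = 0x59.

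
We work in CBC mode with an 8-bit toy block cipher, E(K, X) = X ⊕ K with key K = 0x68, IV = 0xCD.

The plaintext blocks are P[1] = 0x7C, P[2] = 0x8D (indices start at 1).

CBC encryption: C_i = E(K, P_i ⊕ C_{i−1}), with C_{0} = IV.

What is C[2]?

C[1]: P[1] ⊕ 0xCD = 0xB1; E(K, 0xB1) = 0xD9.
C[2]: P[2] ⊕ 0xD9 = 0x54; E(K, 0x54) = 0x3C.

C[2] = 0x3C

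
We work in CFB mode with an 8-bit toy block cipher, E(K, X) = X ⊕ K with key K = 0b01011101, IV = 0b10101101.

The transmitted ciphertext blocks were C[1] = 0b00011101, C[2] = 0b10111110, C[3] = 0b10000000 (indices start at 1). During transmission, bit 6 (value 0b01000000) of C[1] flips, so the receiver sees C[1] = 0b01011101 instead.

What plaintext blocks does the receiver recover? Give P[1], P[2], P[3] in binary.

P[1] = 0b10101101, P[2] = 0b10111110, P[3] = 0b01100011

CFB decryption: P_i = C_i ⊕ E(K, C_{i−1}), with C_{0} = IV.
Only C[1] changed, to 0b01011101. In CFB, a change in C_i flips the same bit in P_i and garbles P_{i+1}. Decrypting the received ciphertext:
P[1]: E(K, 0b10101101) = 0b11110000; 0b01011101 ⊕ 0b11110000 = 0b10101101.
P[2]: E(K, 0b01011101) = 0b00000000; 0b10111110 ⊕ 0b00000000 = 0b10111110.
P[3]: E(K, 0b10111110) = 0b11100011; 0b10000000 ⊕ 0b11100011 = 0b01100011.
Blocks that differ from the original plaintext: P[1], P[2].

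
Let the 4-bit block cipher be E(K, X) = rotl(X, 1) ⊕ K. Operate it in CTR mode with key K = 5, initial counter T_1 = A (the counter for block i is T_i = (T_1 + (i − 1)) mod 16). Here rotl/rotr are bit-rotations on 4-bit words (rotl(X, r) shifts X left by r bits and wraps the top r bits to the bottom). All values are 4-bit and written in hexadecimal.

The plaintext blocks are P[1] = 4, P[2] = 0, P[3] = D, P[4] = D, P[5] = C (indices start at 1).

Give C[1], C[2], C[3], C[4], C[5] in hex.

CTR encryption: S_i = E(K, T_i) where T_i is the counter for block i; C_i = P_i ⊕ S_i.
C[1]: T = A, S = E(K, T) = 0; 4 ⊕ 0 = 4.
C[2]: T = B, S = E(K, T) = 2; 0 ⊕ 2 = 2.
C[3]: T = C, S = E(K, T) = C; D ⊕ C = 1.
C[4]: T = D, S = E(K, T) = E; D ⊕ E = 3.
C[5]: T = E, S = E(K, T) = 8; C ⊕ 8 = 4.

C[1] = 4, C[2] = 2, C[3] = 1, C[4] = 3, C[5] = 4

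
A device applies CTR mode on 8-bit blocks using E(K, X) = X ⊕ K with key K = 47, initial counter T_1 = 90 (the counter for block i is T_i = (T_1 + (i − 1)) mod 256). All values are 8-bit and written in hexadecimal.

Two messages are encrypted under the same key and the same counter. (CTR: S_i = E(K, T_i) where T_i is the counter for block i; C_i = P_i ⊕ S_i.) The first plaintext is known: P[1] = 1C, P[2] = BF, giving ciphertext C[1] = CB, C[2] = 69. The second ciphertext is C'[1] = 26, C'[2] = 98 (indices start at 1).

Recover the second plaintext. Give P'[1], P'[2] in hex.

P'[1] = F1, P'[2] = 4E

In CTR with a reused counter, both messages share the same keystream S_i, so C_i ⊕ C'_i = P_i ⊕ P'_i and thus P'_i = P_i ⊕ C_i ⊕ C'_i.
P'[1]: 1C ⊕ CB ⊕ 26 = F1.
P'[2]: BF ⊕ 69 ⊕ 98 = 4E.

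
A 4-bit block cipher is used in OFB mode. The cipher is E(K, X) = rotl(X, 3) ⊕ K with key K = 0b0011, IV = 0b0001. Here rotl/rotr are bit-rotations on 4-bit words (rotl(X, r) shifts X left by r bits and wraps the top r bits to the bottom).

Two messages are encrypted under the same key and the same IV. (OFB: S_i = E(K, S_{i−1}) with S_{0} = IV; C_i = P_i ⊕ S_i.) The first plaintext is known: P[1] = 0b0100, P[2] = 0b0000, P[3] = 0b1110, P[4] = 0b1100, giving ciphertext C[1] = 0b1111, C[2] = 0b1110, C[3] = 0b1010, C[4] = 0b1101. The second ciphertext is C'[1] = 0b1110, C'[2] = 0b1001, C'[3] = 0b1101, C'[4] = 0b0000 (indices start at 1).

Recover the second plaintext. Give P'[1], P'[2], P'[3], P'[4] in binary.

In OFB with a reused IV, both messages share the same keystream S_i, so C_i ⊕ C'_i = P_i ⊕ P'_i and thus P'_i = P_i ⊕ C_i ⊕ C'_i.
P'[1]: 0b0100 ⊕ 0b1111 ⊕ 0b1110 = 0b0101.
P'[2]: 0b0000 ⊕ 0b1110 ⊕ 0b1001 = 0b0111.
P'[3]: 0b1110 ⊕ 0b1010 ⊕ 0b1101 = 0b1001.
P'[4]: 0b1100 ⊕ 0b1101 ⊕ 0b0000 = 0b0001.

P'[1] = 0b0101, P'[2] = 0b0111, P'[3] = 0b1001, P'[4] = 0b0001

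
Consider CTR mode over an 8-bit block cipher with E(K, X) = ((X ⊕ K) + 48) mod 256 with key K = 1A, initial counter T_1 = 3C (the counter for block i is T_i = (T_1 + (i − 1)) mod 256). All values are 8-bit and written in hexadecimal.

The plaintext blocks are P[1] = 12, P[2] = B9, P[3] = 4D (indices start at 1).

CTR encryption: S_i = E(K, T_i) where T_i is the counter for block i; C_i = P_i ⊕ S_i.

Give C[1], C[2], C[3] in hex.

C[1]: T = 3C, S = E(K, T) = 6E; 12 ⊕ 6E = 7C.
C[2]: T = 3D, S = E(K, T) = 6F; B9 ⊕ 6F = D6.
C[3]: T = 3E, S = E(K, T) = 6C; 4D ⊕ 6C = 21.

C[1] = 7C, C[2] = D6, C[3] = 21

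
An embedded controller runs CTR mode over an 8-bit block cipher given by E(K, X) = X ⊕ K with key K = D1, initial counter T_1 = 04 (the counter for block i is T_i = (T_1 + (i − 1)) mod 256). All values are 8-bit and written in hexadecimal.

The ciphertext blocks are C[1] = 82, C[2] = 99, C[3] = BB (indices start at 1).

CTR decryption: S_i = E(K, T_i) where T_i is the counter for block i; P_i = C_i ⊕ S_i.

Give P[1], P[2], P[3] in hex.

P[1]: T = 04, S = E(K, T) = D5; 82 ⊕ D5 = 57.
P[2]: T = 05, S = E(K, T) = D4; 99 ⊕ D4 = 4D.
P[3]: T = 06, S = E(K, T) = D7; BB ⊕ D7 = 6C.

P[1] = 57, P[2] = 4D, P[3] = 6C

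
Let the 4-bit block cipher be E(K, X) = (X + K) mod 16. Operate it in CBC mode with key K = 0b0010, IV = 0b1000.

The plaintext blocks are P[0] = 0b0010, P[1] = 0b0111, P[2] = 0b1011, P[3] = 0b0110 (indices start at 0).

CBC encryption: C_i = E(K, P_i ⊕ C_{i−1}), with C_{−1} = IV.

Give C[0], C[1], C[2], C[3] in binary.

C[0] = 0b1100, C[1] = 0b1101, C[2] = 0b1000, C[3] = 0b0000

C[0]: P[0] ⊕ 0b1000 = 0b1010; E(K, 0b1010) = 0b1100.
C[1]: P[1] ⊕ 0b1100 = 0b1011; E(K, 0b1011) = 0b1101.
C[2]: P[2] ⊕ 0b1101 = 0b0110; E(K, 0b0110) = 0b1000.
C[3]: P[3] ⊕ 0b1000 = 0b1110; E(K, 0b1110) = 0b0000.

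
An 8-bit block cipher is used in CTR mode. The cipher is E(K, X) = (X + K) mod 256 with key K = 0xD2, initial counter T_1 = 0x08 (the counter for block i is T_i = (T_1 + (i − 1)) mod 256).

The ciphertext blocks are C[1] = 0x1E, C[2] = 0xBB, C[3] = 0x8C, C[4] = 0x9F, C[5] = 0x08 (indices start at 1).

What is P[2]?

P[2] = 0x60

CTR decryption: S_i = E(K, T_i) where T_i is the counter for block i; P_i = C_i ⊕ S_i.
P[2]: T = 0x09, S = E(K, T) = 0xDB; 0xBB ⊕ 0xDB = 0x60.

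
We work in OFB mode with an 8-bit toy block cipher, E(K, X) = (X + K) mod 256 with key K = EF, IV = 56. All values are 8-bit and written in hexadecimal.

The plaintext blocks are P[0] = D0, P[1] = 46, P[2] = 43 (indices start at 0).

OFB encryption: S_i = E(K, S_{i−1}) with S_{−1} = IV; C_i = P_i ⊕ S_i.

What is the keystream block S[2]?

23

C[0]: S = E(K, 56) = 45; D0 ⊕ 45 = 95.
C[1]: S = E(K, 45) = 34; 46 ⊕ 34 = 72.
C[2]: S = E(K, 34) = 23; 43 ⊕ 23 = 60.
So S[2] = 23.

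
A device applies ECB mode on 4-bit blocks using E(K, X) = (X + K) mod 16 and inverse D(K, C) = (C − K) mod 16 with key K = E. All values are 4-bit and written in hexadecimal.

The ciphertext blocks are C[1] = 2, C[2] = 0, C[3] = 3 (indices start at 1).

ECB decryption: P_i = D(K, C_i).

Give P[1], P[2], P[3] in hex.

P[1] = 4, P[2] = 2, P[3] = 5

P[1]: D(K, 2) = 4.
P[2]: D(K, 0) = 2.
P[3]: D(K, 3) = 5.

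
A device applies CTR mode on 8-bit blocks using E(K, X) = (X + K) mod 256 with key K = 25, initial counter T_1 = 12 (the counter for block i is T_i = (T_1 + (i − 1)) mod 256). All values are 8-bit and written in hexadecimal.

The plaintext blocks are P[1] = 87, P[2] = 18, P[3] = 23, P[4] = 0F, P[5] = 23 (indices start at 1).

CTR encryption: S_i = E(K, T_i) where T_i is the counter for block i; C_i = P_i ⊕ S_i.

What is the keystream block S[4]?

3A

C[1]: T = 12, S = E(K, T) = 37; 87 ⊕ 37 = B0.
C[2]: T = 13, S = E(K, T) = 38; 18 ⊕ 38 = 20.
C[3]: T = 14, S = E(K, T) = 39; 23 ⊕ 39 = 1A.
C[4]: T = 15, S = E(K, T) = 3A; 0F ⊕ 3A = 35.
So S[4] = 3A.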